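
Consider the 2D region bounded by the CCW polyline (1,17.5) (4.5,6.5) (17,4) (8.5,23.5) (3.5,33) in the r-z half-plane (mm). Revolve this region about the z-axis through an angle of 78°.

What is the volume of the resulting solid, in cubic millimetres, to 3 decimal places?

Volume = 2141.925 mm³

Profile (r,z), 5 vertices: (1,17.5) (4.5,6.5) (17,4) (8.5,23.5) (3.5,33)
edge 0: (1,17.5)→(4.5,6.5)  cross = 1·6.5 − 4.5·17.5 = -72.2500; (r_i+r_j)·cross = 5.5·-72.2500 = -397.3750
edge 1: (4.5,6.5)→(17,4)  cross = 4.5·4 − 17·6.5 = -92.5000; (r_i+r_j)·cross = 21.5·-92.5000 = -1988.7500
edge 2: (17,4)→(8.5,23.5)  cross = 17·23.5 − 8.5·4 = 365.5000; (r_i+r_j)·cross = 25.5·365.5000 = 9320.2500
edge 3: (8.5,23.5)→(3.5,33)  cross = 8.5·33 − 3.5·23.5 = 198.2500; (r_i+r_j)·cross = 12·198.2500 = 2379.0000
edge 4: (3.5,33)→(1,17.5)  cross = 3.5·17.5 − 1·33 = 28.2500; (r_i+r_j)·cross = 4.5·28.2500 = 127.1250
Σcross = 427.2500 → A = |Σcross|/2 = 213.6250 mm²
Σ(r_i+r_j)·cross = 9440.2500 → first moment M = |Σ|/6 = 1573.3750
R_c = M/A = 1573.3750/213.6250 = 7.3651 mm
θ = 78° = 1.361357 rad
V = θ·R_c·A = 1.361357·7.3651·213.6250 = 2141.925 mm³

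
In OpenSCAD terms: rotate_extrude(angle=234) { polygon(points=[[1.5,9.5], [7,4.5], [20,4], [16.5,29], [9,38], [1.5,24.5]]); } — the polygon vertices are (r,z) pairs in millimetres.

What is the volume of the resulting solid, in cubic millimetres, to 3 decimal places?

Profile (r,z), 6 vertices: (1.5,9.5) (7,4.5) (20,4) (16.5,29) (9,38) (1.5,24.5)
edge 0: (1.5,9.5)→(7,4.5)  cross = 1.5·4.5 − 7·9.5 = -59.7500; (r_i+r_j)·cross = 8.5·-59.7500 = -507.8750
edge 1: (7,4.5)→(20,4)  cross = 7·4 − 20·4.5 = -62.0000; (r_i+r_j)·cross = 27·-62.0000 = -1674.0000
edge 2: (20,4)→(16.5,29)  cross = 20·29 − 16.5·4 = 514.0000; (r_i+r_j)·cross = 36.5·514.0000 = 18761.0000
edge 3: (16.5,29)→(9,38)  cross = 16.5·38 − 9·29 = 366.0000; (r_i+r_j)·cross = 25.5·366.0000 = 9333.0000
edge 4: (9,38)→(1.5,24.5)  cross = 9·24.5 − 1.5·38 = 163.5000; (r_i+r_j)·cross = 10.5·163.5000 = 1716.7500
edge 5: (1.5,24.5)→(1.5,9.5)  cross = 1.5·9.5 − 1.5·24.5 = -22.5000; (r_i+r_j)·cross = 3·-22.5000 = -67.5000
Σcross = 899.2500 → A = |Σcross|/2 = 449.6250 mm²
Σ(r_i+r_j)·cross = 27561.3750 → first moment M = |Σ|/6 = 4593.5625
R_c = M/A = 4593.5625/449.6250 = 10.2164 mm
θ = 234° = 4.084070 rad
V = θ·R_c·A = 4.084070·10.2164·449.6250 = 18760.433 mm³

Volume = 18760.433 mm³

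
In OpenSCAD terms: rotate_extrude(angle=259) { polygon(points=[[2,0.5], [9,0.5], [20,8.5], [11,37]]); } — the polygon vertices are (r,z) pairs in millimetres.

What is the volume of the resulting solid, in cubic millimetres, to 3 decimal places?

Profile (r,z), 4 vertices: (2,0.5) (9,0.5) (20,8.5) (11,37)
edge 0: (2,0.5)→(9,0.5)  cross = 2·0.5 − 9·0.5 = -3.5000; (r_i+r_j)·cross = 11·-3.5000 = -38.5000
edge 1: (9,0.5)→(20,8.5)  cross = 9·8.5 − 20·0.5 = 66.5000; (r_i+r_j)·cross = 29·66.5000 = 1928.5000
edge 2: (20,8.5)→(11,37)  cross = 20·37 − 11·8.5 = 646.5000; (r_i+r_j)·cross = 31·646.5000 = 20041.5000
edge 3: (11,37)→(2,0.5)  cross = 11·0.5 − 2·37 = -68.5000; (r_i+r_j)·cross = 13·-68.5000 = -890.5000
Σcross = 641.0000 → A = |Σcross|/2 = 320.5000 mm²
Σ(r_i+r_j)·cross = 21041.0000 → first moment M = |Σ|/6 = 3506.8333
R_c = M/A = 3506.8333/320.5000 = 10.9418 mm
θ = 259° = 4.520403 rad
V = θ·R_c·A = 4.520403·10.9418·320.5000 = 15852.299 mm³

Volume = 15852.299 mm³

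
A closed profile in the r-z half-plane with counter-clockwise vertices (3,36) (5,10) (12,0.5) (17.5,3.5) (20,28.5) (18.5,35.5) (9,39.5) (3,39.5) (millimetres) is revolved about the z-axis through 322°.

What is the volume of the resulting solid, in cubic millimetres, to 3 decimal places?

Profile (r,z), 8 vertices: (3,36) (5,10) (12,0.5) (17.5,3.5) (20,28.5) (18.5,35.5) (9,39.5) (3,39.5)
edge 0: (3,36)→(5,10)  cross = 3·10 − 5·36 = -150.0000; (r_i+r_j)·cross = 8·-150.0000 = -1200.0000
edge 1: (5,10)→(12,0.5)  cross = 5·0.5 − 12·10 = -117.5000; (r_i+r_j)·cross = 17·-117.5000 = -1997.5000
edge 2: (12,0.5)→(17.5,3.5)  cross = 12·3.5 − 17.5·0.5 = 33.2500; (r_i+r_j)·cross = 29.5·33.2500 = 980.8750
edge 3: (17.5,3.5)→(20,28.5)  cross = 17.5·28.5 − 20·3.5 = 428.7500; (r_i+r_j)·cross = 37.5·428.7500 = 16078.1250
edge 4: (20,28.5)→(18.5,35.5)  cross = 20·35.5 − 18.5·28.5 = 182.7500; (r_i+r_j)·cross = 38.5·182.7500 = 7035.8750
edge 5: (18.5,35.5)→(9,39.5)  cross = 18.5·39.5 − 9·35.5 = 411.2500; (r_i+r_j)·cross = 27.5·411.2500 = 11309.3750
edge 6: (9,39.5)→(3,39.5)  cross = 9·39.5 − 3·39.5 = 237.0000; (r_i+r_j)·cross = 12·237.0000 = 2844.0000
edge 7: (3,39.5)→(3,36)  cross = 3·36 − 3·39.5 = -10.5000; (r_i+r_j)·cross = 6·-10.5000 = -63.0000
Σcross = 1015.0000 → A = |Σcross|/2 = 507.5000 mm²
Σ(r_i+r_j)·cross = 34987.7500 → first moment M = |Σ|/6 = 5831.2917
R_c = M/A = 5831.2917/507.5000 = 11.4902 mm
θ = 322° = 5.619960 rad
V = θ·R_c·A = 5.619960·11.4902·507.5000 = 32771.627 mm³

Volume = 32771.627 mm³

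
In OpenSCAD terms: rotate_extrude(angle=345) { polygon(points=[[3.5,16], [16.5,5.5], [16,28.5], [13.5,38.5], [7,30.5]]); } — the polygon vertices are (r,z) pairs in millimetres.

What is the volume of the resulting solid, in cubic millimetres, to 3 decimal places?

Volume = 17382.988 mm³

Profile (r,z), 5 vertices: (3.5,16) (16.5,5.5) (16,28.5) (13.5,38.5) (7,30.5)
edge 0: (3.5,16)→(16.5,5.5)  cross = 3.5·5.5 − 16.5·16 = -244.7500; (r_i+r_j)·cross = 20·-244.7500 = -4895.0000
edge 1: (16.5,5.5)→(16,28.5)  cross = 16.5·28.5 − 16·5.5 = 382.2500; (r_i+r_j)·cross = 32.5·382.2500 = 12423.1250
edge 2: (16,28.5)→(13.5,38.5)  cross = 16·38.5 − 13.5·28.5 = 231.2500; (r_i+r_j)·cross = 29.5·231.2500 = 6821.8750
edge 3: (13.5,38.5)→(7,30.5)  cross = 13.5·30.5 − 7·38.5 = 142.2500; (r_i+r_j)·cross = 20.5·142.2500 = 2916.1250
edge 4: (7,30.5)→(3.5,16)  cross = 7·16 − 3.5·30.5 = 5.2500; (r_i+r_j)·cross = 10.5·5.2500 = 55.1250
Σcross = 516.2500 → A = |Σcross|/2 = 258.1250 mm²
Σ(r_i+r_j)·cross = 17321.2500 → first moment M = |Σ|/6 = 2886.8750
R_c = M/A = 2886.8750/258.1250 = 11.1840 mm
θ = 345° = 6.021386 rad
V = θ·R_c·A = 6.021386·11.1840·258.1250 = 17382.988 mm³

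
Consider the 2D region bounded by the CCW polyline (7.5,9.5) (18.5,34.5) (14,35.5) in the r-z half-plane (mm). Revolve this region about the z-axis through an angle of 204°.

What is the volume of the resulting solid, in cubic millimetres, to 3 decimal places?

Volume = 2931.455 mm³

Profile (r,z), 3 vertices: (7.5,9.5) (18.5,34.5) (14,35.5)
edge 0: (7.5,9.5)→(18.5,34.5)  cross = 7.5·34.5 − 18.5·9.5 = 83.0000; (r_i+r_j)·cross = 26·83.0000 = 2158.0000
edge 1: (18.5,34.5)→(14,35.5)  cross = 18.5·35.5 − 14·34.5 = 173.7500; (r_i+r_j)·cross = 32.5·173.7500 = 5646.8750
edge 2: (14,35.5)→(7.5,9.5)  cross = 14·9.5 − 7.5·35.5 = -133.2500; (r_i+r_j)·cross = 21.5·-133.2500 = -2864.8750
Σcross = 123.5000 → A = |Σcross|/2 = 61.7500 mm²
Σ(r_i+r_j)·cross = 4940.0000 → first moment M = |Σ|/6 = 823.3333
R_c = M/A = 823.3333/61.7500 = 13.3333 mm
θ = 204° = 3.560472 rad
V = θ·R_c·A = 3.560472·13.3333·61.7500 = 2931.455 mm³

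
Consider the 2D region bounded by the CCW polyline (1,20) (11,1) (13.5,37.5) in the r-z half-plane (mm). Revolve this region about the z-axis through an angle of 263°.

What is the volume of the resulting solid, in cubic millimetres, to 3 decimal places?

Volume = 8047.222 mm³

Profile (r,z), 3 vertices: (1,20) (11,1) (13.5,37.5)
edge 0: (1,20)→(11,1)  cross = 1·1 − 11·20 = -219.0000; (r_i+r_j)·cross = 12·-219.0000 = -2628.0000
edge 1: (11,1)→(13.5,37.5)  cross = 11·37.5 − 13.5·1 = 399.0000; (r_i+r_j)·cross = 24.5·399.0000 = 9775.5000
edge 2: (13.5,37.5)→(1,20)  cross = 13.5·20 − 1·37.5 = 232.5000; (r_i+r_j)·cross = 14.5·232.5000 = 3371.2500
Σcross = 412.5000 → A = |Σcross|/2 = 206.2500 mm²
Σ(r_i+r_j)·cross = 10518.7500 → first moment M = |Σ|/6 = 1753.1250
R_c = M/A = 1753.1250/206.2500 = 8.5000 mm
θ = 263° = 4.590216 rad
V = θ·R_c·A = 4.590216·8.5000·206.2500 = 8047.222 mm³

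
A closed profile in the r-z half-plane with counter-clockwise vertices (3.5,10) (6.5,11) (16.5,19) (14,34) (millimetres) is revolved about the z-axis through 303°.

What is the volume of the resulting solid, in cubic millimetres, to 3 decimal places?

Profile (r,z), 4 vertices: (3.5,10) (6.5,11) (16.5,19) (14,34)
edge 0: (3.5,10)→(6.5,11)  cross = 3.5·11 − 6.5·10 = -26.5000; (r_i+r_j)·cross = 10·-26.5000 = -265.0000
edge 1: (6.5,11)→(16.5,19)  cross = 6.5·19 − 16.5·11 = -58.0000; (r_i+r_j)·cross = 23·-58.0000 = -1334.0000
edge 2: (16.5,19)→(14,34)  cross = 16.5·34 − 14·19 = 295.0000; (r_i+r_j)·cross = 30.5·295.0000 = 8997.5000
edge 3: (14,34)→(3.5,10)  cross = 14·10 − 3.5·34 = 21.0000; (r_i+r_j)·cross = 17.5·21.0000 = 367.5000
Σcross = 231.5000 → A = |Σcross|/2 = 115.7500 mm²
Σ(r_i+r_j)·cross = 7766.0000 → first moment M = |Σ|/6 = 1294.3333
R_c = M/A = 1294.3333/115.7500 = 11.1821 mm
θ = 303° = 5.288348 rad
V = θ·R_c·A = 5.288348·11.1821·115.7500 = 6844.885 mm³

Volume = 6844.885 mm³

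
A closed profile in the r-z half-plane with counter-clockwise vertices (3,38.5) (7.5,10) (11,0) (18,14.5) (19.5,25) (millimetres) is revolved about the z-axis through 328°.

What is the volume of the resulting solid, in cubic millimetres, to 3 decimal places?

Profile (r,z), 5 vertices: (3,38.5) (7.5,10) (11,0) (18,14.5) (19.5,25)
edge 0: (3,38.5)→(7.5,10)  cross = 3·10 − 7.5·38.5 = -258.7500; (r_i+r_j)·cross = 10.5·-258.7500 = -2716.8750
edge 1: (7.5,10)→(11,0)  cross = 7.5·0 − 11·10 = -110.0000; (r_i+r_j)·cross = 18.5·-110.0000 = -2035.0000
edge 2: (11,0)→(18,14.5)  cross = 11·14.5 − 18·0 = 159.5000; (r_i+r_j)·cross = 29·159.5000 = 4625.5000
edge 3: (18,14.5)→(19.5,25)  cross = 18·25 − 19.5·14.5 = 167.2500; (r_i+r_j)·cross = 37.5·167.2500 = 6271.8750
edge 4: (19.5,25)→(3,38.5)  cross = 19.5·38.5 − 3·25 = 675.7500; (r_i+r_j)·cross = 22.5·675.7500 = 15204.3750
Σcross = 633.7500 → A = |Σcross|/2 = 316.8750 mm²
Σ(r_i+r_j)·cross = 21349.8750 → first moment M = |Σ|/6 = 3558.3125
R_c = M/A = 3558.3125/316.8750 = 11.2294 mm
θ = 328° = 5.724680 rad
V = θ·R_c·A = 5.724680·11.2294·316.8750 = 20370.200 mm³

Volume = 20370.200 mm³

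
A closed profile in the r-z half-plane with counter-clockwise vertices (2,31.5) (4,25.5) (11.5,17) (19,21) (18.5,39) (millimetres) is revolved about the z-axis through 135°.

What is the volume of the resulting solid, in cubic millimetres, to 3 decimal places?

Volume = 6730.470 mm³

Profile (r,z), 5 vertices: (2,31.5) (4,25.5) (11.5,17) (19,21) (18.5,39)
edge 0: (2,31.5)→(4,25.5)  cross = 2·25.5 − 4·31.5 = -75.0000; (r_i+r_j)·cross = 6·-75.0000 = -450.0000
edge 1: (4,25.5)→(11.5,17)  cross = 4·17 − 11.5·25.5 = -225.2500; (r_i+r_j)·cross = 15.5·-225.2500 = -3491.3750
edge 2: (11.5,17)→(19,21)  cross = 11.5·21 − 19·17 = -81.5000; (r_i+r_j)·cross = 30.5·-81.5000 = -2485.7500
edge 3: (19,21)→(18.5,39)  cross = 19·39 − 18.5·21 = 352.5000; (r_i+r_j)·cross = 37.5·352.5000 = 13218.7500
edge 4: (18.5,39)→(2,31.5)  cross = 18.5·31.5 − 2·39 = 504.7500; (r_i+r_j)·cross = 20.5·504.7500 = 10347.3750
Σcross = 475.5000 → A = |Σcross|/2 = 237.7500 mm²
Σ(r_i+r_j)·cross = 17139.0000 → first moment M = |Σ|/6 = 2856.5000
R_c = M/A = 2856.5000/237.7500 = 12.0147 mm
θ = 135° = 2.356194 rad
V = θ·R_c·A = 2.356194·12.0147·237.7500 = 6730.470 mm³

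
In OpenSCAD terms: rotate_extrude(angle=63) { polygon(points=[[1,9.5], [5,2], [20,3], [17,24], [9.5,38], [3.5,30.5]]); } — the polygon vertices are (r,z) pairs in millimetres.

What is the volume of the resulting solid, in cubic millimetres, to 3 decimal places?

Volume = 5149.983 mm³

Profile (r,z), 6 vertices: (1,9.5) (5,2) (20,3) (17,24) (9.5,38) (3.5,30.5)
edge 0: (1,9.5)→(5,2)  cross = 1·2 − 5·9.5 = -45.5000; (r_i+r_j)·cross = 6·-45.5000 = -273.0000
edge 1: (5,2)→(20,3)  cross = 5·3 − 20·2 = -25.0000; (r_i+r_j)·cross = 25·-25.0000 = -625.0000
edge 2: (20,3)→(17,24)  cross = 20·24 − 17·3 = 429.0000; (r_i+r_j)·cross = 37·429.0000 = 15873.0000
edge 3: (17,24)→(9.5,38)  cross = 17·38 − 9.5·24 = 418.0000; (r_i+r_j)·cross = 26.5·418.0000 = 11077.0000
edge 4: (9.5,38)→(3.5,30.5)  cross = 9.5·30.5 − 3.5·38 = 156.7500; (r_i+r_j)·cross = 13·156.7500 = 2037.7500
edge 5: (3.5,30.5)→(1,9.5)  cross = 3.5·9.5 − 1·30.5 = 2.7500; (r_i+r_j)·cross = 4.5·2.7500 = 12.3750
Σcross = 936.0000 → A = |Σcross|/2 = 468.0000 mm²
Σ(r_i+r_j)·cross = 28102.1250 → first moment M = |Σ|/6 = 4683.6875
R_c = M/A = 4683.6875/468.0000 = 10.0079 mm
θ = 63° = 1.099557 rad
V = θ·R_c·A = 1.099557·10.0079·468.0000 = 5149.983 mm³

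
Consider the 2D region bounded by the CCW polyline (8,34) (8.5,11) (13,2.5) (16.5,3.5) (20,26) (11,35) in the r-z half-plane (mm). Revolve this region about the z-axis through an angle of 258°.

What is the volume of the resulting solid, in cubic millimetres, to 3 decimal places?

Profile (r,z), 6 vertices: (8,34) (8.5,11) (13,2.5) (16.5,3.5) (20,26) (11,35)
edge 0: (8,34)→(8.5,11)  cross = 8·11 − 8.5·34 = -201.0000; (r_i+r_j)·cross = 16.5·-201.0000 = -3316.5000
edge 1: (8.5,11)→(13,2.5)  cross = 8.5·2.5 − 13·11 = -121.7500; (r_i+r_j)·cross = 21.5·-121.7500 = -2617.6250
edge 2: (13,2.5)→(16.5,3.5)  cross = 13·3.5 − 16.5·2.5 = 4.2500; (r_i+r_j)·cross = 29.5·4.2500 = 125.3750
edge 3: (16.5,3.5)→(20,26)  cross = 16.5·26 − 20·3.5 = 359.0000; (r_i+r_j)·cross = 36.5·359.0000 = 13103.5000
edge 4: (20,26)→(11,35)  cross = 20·35 − 11·26 = 414.0000; (r_i+r_j)·cross = 31·414.0000 = 12834.0000
edge 5: (11,35)→(8,34)  cross = 11·34 − 8·35 = 94.0000; (r_i+r_j)·cross = 19·94.0000 = 1786.0000
Σcross = 548.5000 → A = |Σcross|/2 = 274.2500 mm²
Σ(r_i+r_j)·cross = 21914.7500 → first moment M = |Σ|/6 = 3652.4583
R_c = M/A = 3652.4583/274.2500 = 13.3180 mm
θ = 258° = 4.502949 rad
V = θ·R_c·A = 4.502949·13.3180·274.2500 = 16446.835 mm³

Volume = 16446.835 mm³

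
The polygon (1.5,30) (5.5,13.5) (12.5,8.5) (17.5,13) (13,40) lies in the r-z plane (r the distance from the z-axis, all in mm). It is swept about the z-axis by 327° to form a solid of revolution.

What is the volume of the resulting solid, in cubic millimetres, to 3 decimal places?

Profile (r,z), 5 vertices: (1.5,30) (5.5,13.5) (12.5,8.5) (17.5,13) (13,40)
edge 0: (1.5,30)→(5.5,13.5)  cross = 1.5·13.5 − 5.5·30 = -144.7500; (r_i+r_j)·cross = 7·-144.7500 = -1013.2500
edge 1: (5.5,13.5)→(12.5,8.5)  cross = 5.5·8.5 − 12.5·13.5 = -122.0000; (r_i+r_j)·cross = 18·-122.0000 = -2196.0000
edge 2: (12.5,8.5)→(17.5,13)  cross = 12.5·13 − 17.5·8.5 = 13.7500; (r_i+r_j)·cross = 30·13.7500 = 412.5000
edge 3: (17.5,13)→(13,40)  cross = 17.5·40 − 13·13 = 531.0000; (r_i+r_j)·cross = 30.5·531.0000 = 16195.5000
edge 4: (13,40)→(1.5,30)  cross = 13·30 − 1.5·40 = 330.0000; (r_i+r_j)·cross = 14.5·330.0000 = 4785.0000
Σcross = 608.0000 → A = |Σcross|/2 = 304.0000 mm²
Σ(r_i+r_j)·cross = 18183.7500 → first moment M = |Σ|/6 = 3030.6250
R_c = M/A = 3030.6250/304.0000 = 9.9692 mm
θ = 327° = 5.707227 rad
V = θ·R_c·A = 5.707227·9.9692·304.0000 = 17296.464 mm³

Volume = 17296.464 mm³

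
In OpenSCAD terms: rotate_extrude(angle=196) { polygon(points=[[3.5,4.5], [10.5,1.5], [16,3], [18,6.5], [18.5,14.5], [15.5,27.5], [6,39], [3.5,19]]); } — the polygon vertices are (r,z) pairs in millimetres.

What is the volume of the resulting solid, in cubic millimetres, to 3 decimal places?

Volume = 14244.614 mm³

Profile (r,z), 8 vertices: (3.5,4.5) (10.5,1.5) (16,3) (18,6.5) (18.5,14.5) (15.5,27.5) (6,39) (3.5,19)
edge 0: (3.5,4.5)→(10.5,1.5)  cross = 3.5·1.5 − 10.5·4.5 = -42.0000; (r_i+r_j)·cross = 14·-42.0000 = -588.0000
edge 1: (10.5,1.5)→(16,3)  cross = 10.5·3 − 16·1.5 = 7.5000; (r_i+r_j)·cross = 26.5·7.5000 = 198.7500
edge 2: (16,3)→(18,6.5)  cross = 16·6.5 − 18·3 = 50.0000; (r_i+r_j)·cross = 34·50.0000 = 1700.0000
edge 3: (18,6.5)→(18.5,14.5)  cross = 18·14.5 − 18.5·6.5 = 140.7500; (r_i+r_j)·cross = 36.5·140.7500 = 5137.3750
edge 4: (18.5,14.5)→(15.5,27.5)  cross = 18.5·27.5 − 15.5·14.5 = 284.0000; (r_i+r_j)·cross = 34·284.0000 = 9656.0000
edge 5: (15.5,27.5)→(6,39)  cross = 15.5·39 − 6·27.5 = 439.5000; (r_i+r_j)·cross = 21.5·439.5000 = 9449.2500
edge 6: (6,39)→(3.5,19)  cross = 6·19 − 3.5·39 = -22.5000; (r_i+r_j)·cross = 9.5·-22.5000 = -213.7500
edge 7: (3.5,19)→(3.5,4.5)  cross = 3.5·4.5 − 3.5·19 = -50.7500; (r_i+r_j)·cross = 7·-50.7500 = -355.2500
Σcross = 806.5000 → A = |Σcross|/2 = 403.2500 mm²
Σ(r_i+r_j)·cross = 24984.3750 → first moment M = |Σ|/6 = 4164.0625
R_c = M/A = 4164.0625/403.2500 = 10.3263 mm
θ = 196° = 3.420845 rad
V = θ·R_c·A = 3.420845·10.3263·403.2500 = 14244.614 mm³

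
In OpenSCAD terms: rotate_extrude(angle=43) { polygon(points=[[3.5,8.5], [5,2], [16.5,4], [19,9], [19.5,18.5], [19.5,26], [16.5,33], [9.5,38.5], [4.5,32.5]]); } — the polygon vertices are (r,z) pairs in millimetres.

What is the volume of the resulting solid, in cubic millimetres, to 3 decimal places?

Volume = 3984.203 mm³

Profile (r,z), 9 vertices: (3.5,8.5) (5,2) (16.5,4) (19,9) (19.5,18.5) (19.5,26) (16.5,33) (9.5,38.5) (4.5,32.5)
edge 0: (3.5,8.5)→(5,2)  cross = 3.5·2 − 5·8.5 = -35.5000; (r_i+r_j)·cross = 8.5·-35.5000 = -301.7500
edge 1: (5,2)→(16.5,4)  cross = 5·4 − 16.5·2 = -13.0000; (r_i+r_j)·cross = 21.5·-13.0000 = -279.5000
edge 2: (16.5,4)→(19,9)  cross = 16.5·9 − 19·4 = 72.5000; (r_i+r_j)·cross = 35.5·72.5000 = 2573.7500
edge 3: (19,9)→(19.5,18.5)  cross = 19·18.5 − 19.5·9 = 176.0000; (r_i+r_j)·cross = 38.5·176.0000 = 6776.0000
edge 4: (19.5,18.5)→(19.5,26)  cross = 19.5·26 − 19.5·18.5 = 146.2500; (r_i+r_j)·cross = 39·146.2500 = 5703.7500
edge 5: (19.5,26)→(16.5,33)  cross = 19.5·33 − 16.5·26 = 214.5000; (r_i+r_j)·cross = 36·214.5000 = 7722.0000
edge 6: (16.5,33)→(9.5,38.5)  cross = 16.5·38.5 − 9.5·33 = 321.7500; (r_i+r_j)·cross = 26·321.7500 = 8365.5000
edge 7: (9.5,38.5)→(4.5,32.5)  cross = 9.5·32.5 − 4.5·38.5 = 135.5000; (r_i+r_j)·cross = 14·135.5000 = 1897.0000
edge 8: (4.5,32.5)→(3.5,8.5)  cross = 4.5·8.5 − 3.5·32.5 = -75.5000; (r_i+r_j)·cross = 8·-75.5000 = -604.0000
Σcross = 942.5000 → A = |Σcross|/2 = 471.2500 mm²
Σ(r_i+r_j)·cross = 31852.7500 → first moment M = |Σ|/6 = 5308.7917
R_c = M/A = 5308.7917/471.2500 = 11.2653 mm
θ = 43° = 0.750492 rad
V = θ·R_c·A = 0.750492·11.2653·471.2500 = 3984.203 mm³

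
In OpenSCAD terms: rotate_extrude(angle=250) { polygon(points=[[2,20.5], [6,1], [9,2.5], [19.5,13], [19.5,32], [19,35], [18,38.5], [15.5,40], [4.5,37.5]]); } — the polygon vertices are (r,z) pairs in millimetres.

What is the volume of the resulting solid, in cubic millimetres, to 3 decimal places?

Profile (r,z), 9 vertices: (2,20.5) (6,1) (9,2.5) (19.5,13) (19.5,32) (19,35) (18,38.5) (15.5,40) (4.5,37.5)
edge 0: (2,20.5)→(6,1)  cross = 2·1 − 6·20.5 = -121.0000; (r_i+r_j)·cross = 8·-121.0000 = -968.0000
edge 1: (6,1)→(9,2.5)  cross = 6·2.5 − 9·1 = 6.0000; (r_i+r_j)·cross = 15·6.0000 = 90.0000
edge 2: (9,2.5)→(19.5,13)  cross = 9·13 − 19.5·2.5 = 68.2500; (r_i+r_j)·cross = 28.5·68.2500 = 1945.1250
edge 3: (19.5,13)→(19.5,32)  cross = 19.5·32 − 19.5·13 = 370.5000; (r_i+r_j)·cross = 39·370.5000 = 14449.5000
edge 4: (19.5,32)→(19,35)  cross = 19.5·35 − 19·32 = 74.5000; (r_i+r_j)·cross = 38.5·74.5000 = 2868.2500
edge 5: (19,35)→(18,38.5)  cross = 19·38.5 − 18·35 = 101.5000; (r_i+r_j)·cross = 37·101.5000 = 3755.5000
edge 6: (18,38.5)→(15.5,40)  cross = 18·40 − 15.5·38.5 = 123.2500; (r_i+r_j)·cross = 33.5·123.2500 = 4128.8750
edge 7: (15.5,40)→(4.5,37.5)  cross = 15.5·37.5 − 4.5·40 = 401.2500; (r_i+r_j)·cross = 20·401.2500 = 8025.0000
edge 8: (4.5,37.5)→(2,20.5)  cross = 4.5·20.5 − 2·37.5 = 17.2500; (r_i+r_j)·cross = 6.5·17.2500 = 112.1250
Σcross = 1041.5000 → A = |Σcross|/2 = 520.7500 mm²
Σ(r_i+r_j)·cross = 34406.3750 → first moment M = |Σ|/6 = 5734.3958
R_c = M/A = 5734.3958/520.7500 = 11.0118 mm
θ = 250° = 4.363323 rad
V = θ·R_c·A = 4.363323·11.0118·520.7500 = 25021.022 mm³

Volume = 25021.022 mm³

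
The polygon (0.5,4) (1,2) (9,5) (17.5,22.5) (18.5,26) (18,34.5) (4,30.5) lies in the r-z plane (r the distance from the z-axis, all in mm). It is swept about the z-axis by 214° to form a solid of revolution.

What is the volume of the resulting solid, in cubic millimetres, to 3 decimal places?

Profile (r,z), 7 vertices: (0.5,4) (1,2) (9,5) (17.5,22.5) (18.5,26) (18,34.5) (4,30.5)
edge 0: (0.5,4)→(1,2)  cross = 0.5·2 − 1·4 = -3.0000; (r_i+r_j)·cross = 1.5·-3.0000 = -4.5000
edge 1: (1,2)→(9,5)  cross = 1·5 − 9·2 = -13.0000; (r_i+r_j)·cross = 10·-13.0000 = -130.0000
edge 2: (9,5)→(17.5,22.5)  cross = 9·22.5 − 17.5·5 = 115.0000; (r_i+r_j)·cross = 26.5·115.0000 = 3047.5000
edge 3: (17.5,22.5)→(18.5,26)  cross = 17.5·26 − 18.5·22.5 = 38.7500; (r_i+r_j)·cross = 36·38.7500 = 1395.0000
edge 4: (18.5,26)→(18,34.5)  cross = 18.5·34.5 − 18·26 = 170.2500; (r_i+r_j)·cross = 36.5·170.2500 = 6214.1250
edge 5: (18,34.5)→(4,30.5)  cross = 18·30.5 − 4·34.5 = 411.0000; (r_i+r_j)·cross = 22·411.0000 = 9042.0000
edge 6: (4,30.5)→(0.5,4)  cross = 4·4 − 0.5·30.5 = 0.7500; (r_i+r_j)·cross = 4.5·0.7500 = 3.3750
Σcross = 719.7500 → A = |Σcross|/2 = 359.8750 mm²
Σ(r_i+r_j)·cross = 19567.5000 → first moment M = |Σ|/6 = 3261.2500
R_c = M/A = 3261.2500/359.8750 = 9.0622 mm
θ = 214° = 3.735005 rad
V = θ·R_c·A = 3.735005·9.0622·359.8750 = 12180.784 mm³

Volume = 12180.784 mm³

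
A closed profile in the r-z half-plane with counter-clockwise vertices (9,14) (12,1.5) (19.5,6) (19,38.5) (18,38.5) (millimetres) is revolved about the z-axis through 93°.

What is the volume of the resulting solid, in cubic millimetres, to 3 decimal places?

Volume = 5813.604 mm³

Profile (r,z), 5 vertices: (9,14) (12,1.5) (19.5,6) (19,38.5) (18,38.5)
edge 0: (9,14)→(12,1.5)  cross = 9·1.5 − 12·14 = -154.5000; (r_i+r_j)·cross = 21·-154.5000 = -3244.5000
edge 1: (12,1.5)→(19.5,6)  cross = 12·6 − 19.5·1.5 = 42.7500; (r_i+r_j)·cross = 31.5·42.7500 = 1346.6250
edge 2: (19.5,6)→(19,38.5)  cross = 19.5·38.5 − 19·6 = 636.7500; (r_i+r_j)·cross = 38.5·636.7500 = 24514.8750
edge 3: (19,38.5)→(18,38.5)  cross = 19·38.5 − 18·38.5 = 38.5000; (r_i+r_j)·cross = 37·38.5000 = 1424.5000
edge 4: (18,38.5)→(9,14)  cross = 18·14 − 9·38.5 = -94.5000; (r_i+r_j)·cross = 27·-94.5000 = -2551.5000
Σcross = 469.0000 → A = |Σcross|/2 = 234.5000 mm²
Σ(r_i+r_j)·cross = 21490.0000 → first moment M = |Σ|/6 = 3581.6667
R_c = M/A = 3581.6667/234.5000 = 15.2736 mm
θ = 93° = 1.623156 rad
V = θ·R_c·A = 1.623156·15.2736·234.5000 = 5813.604 mm³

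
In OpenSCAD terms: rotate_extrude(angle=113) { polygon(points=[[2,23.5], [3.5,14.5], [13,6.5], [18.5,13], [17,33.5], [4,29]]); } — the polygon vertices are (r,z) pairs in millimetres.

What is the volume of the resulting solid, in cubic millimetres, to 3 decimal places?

Profile (r,z), 6 vertices: (2,23.5) (3.5,14.5) (13,6.5) (18.5,13) (17,33.5) (4,29)
edge 0: (2,23.5)→(3.5,14.5)  cross = 2·14.5 − 3.5·23.5 = -53.2500; (r_i+r_j)·cross = 5.5·-53.2500 = -292.8750
edge 1: (3.5,14.5)→(13,6.5)  cross = 3.5·6.5 − 13·14.5 = -165.7500; (r_i+r_j)·cross = 16.5·-165.7500 = -2734.8750
edge 2: (13,6.5)→(18.5,13)  cross = 13·13 − 18.5·6.5 = 48.7500; (r_i+r_j)·cross = 31.5·48.7500 = 1535.6250
edge 3: (18.5,13)→(17,33.5)  cross = 18.5·33.5 − 17·13 = 398.7500; (r_i+r_j)·cross = 35.5·398.7500 = 14155.6250
edge 4: (17,33.5)→(4,29)  cross = 17·29 − 4·33.5 = 359.0000; (r_i+r_j)·cross = 21·359.0000 = 7539.0000
edge 5: (4,29)→(2,23.5)  cross = 4·23.5 − 2·29 = 36.0000; (r_i+r_j)·cross = 6·36.0000 = 216.0000
Σcross = 623.5000 → A = |Σcross|/2 = 311.7500 mm²
Σ(r_i+r_j)·cross = 20418.5000 → first moment M = |Σ|/6 = 3403.0833
R_c = M/A = 3403.0833/311.7500 = 10.9161 mm
θ = 113° = 1.972222 rad
V = θ·R_c·A = 1.972222·10.9161·311.7500 = 6711.636 mm³

Volume = 6711.636 mm³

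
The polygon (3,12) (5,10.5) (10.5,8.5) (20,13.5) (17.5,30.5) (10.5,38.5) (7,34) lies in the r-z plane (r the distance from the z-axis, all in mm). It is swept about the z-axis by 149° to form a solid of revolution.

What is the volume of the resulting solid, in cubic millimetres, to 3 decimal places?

Profile (r,z), 7 vertices: (3,12) (5,10.5) (10.5,8.5) (20,13.5) (17.5,30.5) (10.5,38.5) (7,34)
edge 0: (3,12)→(5,10.5)  cross = 3·10.5 − 5·12 = -28.5000; (r_i+r_j)·cross = 8·-28.5000 = -228.0000
edge 1: (5,10.5)→(10.5,8.5)  cross = 5·8.5 − 10.5·10.5 = -67.7500; (r_i+r_j)·cross = 15.5·-67.7500 = -1050.1250
edge 2: (10.5,8.5)→(20,13.5)  cross = 10.5·13.5 − 20·8.5 = -28.2500; (r_i+r_j)·cross = 30.5·-28.2500 = -861.6250
edge 3: (20,13.5)→(17.5,30.5)  cross = 20·30.5 − 17.5·13.5 = 373.7500; (r_i+r_j)·cross = 37.5·373.7500 = 14015.6250
edge 4: (17.5,30.5)→(10.5,38.5)  cross = 17.5·38.5 − 10.5·30.5 = 353.5000; (r_i+r_j)·cross = 28·353.5000 = 9898.0000
edge 5: (10.5,38.5)→(7,34)  cross = 10.5·34 − 7·38.5 = 87.5000; (r_i+r_j)·cross = 17.5·87.5000 = 1531.2500
edge 6: (7,34)→(3,12)  cross = 7·12 − 3·34 = -18.0000; (r_i+r_j)·cross = 10·-18.0000 = -180.0000
Σcross = 672.2500 → A = |Σcross|/2 = 336.1250 mm²
Σ(r_i+r_j)·cross = 23125.1250 → first moment M = |Σ|/6 = 3854.1875
R_c = M/A = 3854.1875/336.1250 = 11.4665 mm
θ = 149° = 2.600541 rad
V = θ·R_c·A = 2.600541·11.4665·336.1250 = 10022.971 mm³

Volume = 10022.971 mm³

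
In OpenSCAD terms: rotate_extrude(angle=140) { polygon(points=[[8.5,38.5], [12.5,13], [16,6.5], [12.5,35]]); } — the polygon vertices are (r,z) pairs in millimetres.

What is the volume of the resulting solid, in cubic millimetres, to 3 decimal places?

Volume = 2486.222 mm³

Profile (r,z), 4 vertices: (8.5,38.5) (12.5,13) (16,6.5) (12.5,35)
edge 0: (8.5,38.5)→(12.5,13)  cross = 8.5·13 − 12.5·38.5 = -370.7500; (r_i+r_j)·cross = 21·-370.7500 = -7785.7500
edge 1: (12.5,13)→(16,6.5)  cross = 12.5·6.5 − 16·13 = -126.7500; (r_i+r_j)·cross = 28.5·-126.7500 = -3612.3750
edge 2: (16,6.5)→(12.5,35)  cross = 16·35 − 12.5·6.5 = 478.7500; (r_i+r_j)·cross = 28.5·478.7500 = 13644.3750
edge 3: (12.5,35)→(8.5,38.5)  cross = 12.5·38.5 − 8.5·35 = 183.7500; (r_i+r_j)·cross = 21·183.7500 = 3858.7500
Σcross = 165.0000 → A = |Σcross|/2 = 82.5000 mm²
Σ(r_i+r_j)·cross = 6105.0000 → first moment M = |Σ|/6 = 1017.5000
R_c = M/A = 1017.5000/82.5000 = 12.3333 mm
θ = 140° = 2.443461 rad
V = θ·R_c·A = 2.443461·12.3333·82.5000 = 2486.222 mm³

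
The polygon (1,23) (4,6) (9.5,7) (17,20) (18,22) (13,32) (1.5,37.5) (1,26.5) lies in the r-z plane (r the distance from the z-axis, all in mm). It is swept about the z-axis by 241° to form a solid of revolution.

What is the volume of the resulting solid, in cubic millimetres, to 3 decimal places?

Volume = 11855.560 mm³

Profile (r,z), 8 vertices: (1,23) (4,6) (9.5,7) (17,20) (18,22) (13,32) (1.5,37.5) (1,26.5)
edge 0: (1,23)→(4,6)  cross = 1·6 − 4·23 = -86.0000; (r_i+r_j)·cross = 5·-86.0000 = -430.0000
edge 1: (4,6)→(9.5,7)  cross = 4·7 − 9.5·6 = -29.0000; (r_i+r_j)·cross = 13.5·-29.0000 = -391.5000
edge 2: (9.5,7)→(17,20)  cross = 9.5·20 − 17·7 = 71.0000; (r_i+r_j)·cross = 26.5·71.0000 = 1881.5000
edge 3: (17,20)→(18,22)  cross = 17·22 − 18·20 = 14.0000; (r_i+r_j)·cross = 35·14.0000 = 490.0000
edge 4: (18,22)→(13,32)  cross = 18·32 − 13·22 = 290.0000; (r_i+r_j)·cross = 31·290.0000 = 8990.0000
edge 5: (13,32)→(1.5,37.5)  cross = 13·37.5 − 1.5·32 = 439.5000; (r_i+r_j)·cross = 14.5·439.5000 = 6372.7500
edge 6: (1.5,37.5)→(1,26.5)  cross = 1.5·26.5 − 1·37.5 = 2.2500; (r_i+r_j)·cross = 2.5·2.2500 = 5.6250
edge 7: (1,26.5)→(1,23)  cross = 1·23 − 1·26.5 = -3.5000; (r_i+r_j)·cross = 2·-3.5000 = -7.0000
Σcross = 698.2500 → A = |Σcross|/2 = 349.1250 mm²
Σ(r_i+r_j)·cross = 16911.3750 → first moment M = |Σ|/6 = 2818.5625
R_c = M/A = 2818.5625/349.1250 = 8.0732 mm
θ = 241° = 4.206243 rad
V = θ·R_c·A = 4.206243·8.0732·349.1250 = 11855.560 mm³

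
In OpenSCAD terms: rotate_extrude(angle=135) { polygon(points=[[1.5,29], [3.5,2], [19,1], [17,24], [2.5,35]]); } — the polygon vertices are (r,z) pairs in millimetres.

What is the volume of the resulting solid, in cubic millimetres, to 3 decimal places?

Volume = 9836.228 mm³

Profile (r,z), 5 vertices: (1.5,29) (3.5,2) (19,1) (17,24) (2.5,35)
edge 0: (1.5,29)→(3.5,2)  cross = 1.5·2 − 3.5·29 = -98.5000; (r_i+r_j)·cross = 5·-98.5000 = -492.5000
edge 1: (3.5,2)→(19,1)  cross = 3.5·1 − 19·2 = -34.5000; (r_i+r_j)·cross = 22.5·-34.5000 = -776.2500
edge 2: (19,1)→(17,24)  cross = 19·24 − 17·1 = 439.0000; (r_i+r_j)·cross = 36·439.0000 = 15804.0000
edge 3: (17,24)→(2.5,35)  cross = 17·35 − 2.5·24 = 535.0000; (r_i+r_j)·cross = 19.5·535.0000 = 10432.5000
edge 4: (2.5,35)→(1.5,29)  cross = 2.5·29 − 1.5·35 = 20.0000; (r_i+r_j)·cross = 4·20.0000 = 80.0000
Σcross = 861.0000 → A = |Σcross|/2 = 430.5000 mm²
Σ(r_i+r_j)·cross = 25047.7500 → first moment M = |Σ|/6 = 4174.6250
R_c = M/A = 4174.6250/430.5000 = 9.6972 mm
θ = 135° = 2.356194 rad
V = θ·R_c·A = 2.356194·9.6972·430.5000 = 9836.228 mm³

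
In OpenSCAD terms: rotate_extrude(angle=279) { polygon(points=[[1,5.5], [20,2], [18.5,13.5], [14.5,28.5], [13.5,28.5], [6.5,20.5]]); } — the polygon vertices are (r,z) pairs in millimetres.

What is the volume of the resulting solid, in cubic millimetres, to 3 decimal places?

Profile (r,z), 6 vertices: (1,5.5) (20,2) (18.5,13.5) (14.5,28.5) (13.5,28.5) (6.5,20.5)
edge 0: (1,5.5)→(20,2)  cross = 1·2 − 20·5.5 = -108.0000; (r_i+r_j)·cross = 21·-108.0000 = -2268.0000
edge 1: (20,2)→(18.5,13.5)  cross = 20·13.5 − 18.5·2 = 233.0000; (r_i+r_j)·cross = 38.5·233.0000 = 8970.5000
edge 2: (18.5,13.5)→(14.5,28.5)  cross = 18.5·28.5 − 14.5·13.5 = 331.5000; (r_i+r_j)·cross = 33·331.5000 = 10939.5000
edge 3: (14.5,28.5)→(13.5,28.5)  cross = 14.5·28.5 − 13.5·28.5 = 28.5000; (r_i+r_j)·cross = 28·28.5000 = 798.0000
edge 4: (13.5,28.5)→(6.5,20.5)  cross = 13.5·20.5 − 6.5·28.5 = 91.5000; (r_i+r_j)·cross = 20·91.5000 = 1830.0000
edge 5: (6.5,20.5)→(1,5.5)  cross = 6.5·5.5 − 1·20.5 = 15.2500; (r_i+r_j)·cross = 7.5·15.2500 = 114.3750
Σcross = 591.7500 → A = |Σcross|/2 = 295.8750 mm²
Σ(r_i+r_j)·cross = 20384.3750 → first moment M = |Σ|/6 = 3397.3958
R_c = M/A = 3397.3958/295.8750 = 11.4825 mm
θ = 279° = 4.869469 rad
V = θ·R_c·A = 4.869469·11.4825·295.8750 = 16543.512 mm³

Volume = 16543.512 mm³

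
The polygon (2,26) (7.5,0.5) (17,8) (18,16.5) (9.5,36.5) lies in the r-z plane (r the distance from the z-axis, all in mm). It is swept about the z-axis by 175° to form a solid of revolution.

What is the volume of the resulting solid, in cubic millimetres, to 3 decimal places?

Volume = 10157.734 mm³

Profile (r,z), 5 vertices: (2,26) (7.5,0.5) (17,8) (18,16.5) (9.5,36.5)
edge 0: (2,26)→(7.5,0.5)  cross = 2·0.5 − 7.5·26 = -194.0000; (r_i+r_j)·cross = 9.5·-194.0000 = -1843.0000
edge 1: (7.5,0.5)→(17,8)  cross = 7.5·8 − 17·0.5 = 51.5000; (r_i+r_j)·cross = 24.5·51.5000 = 1261.7500
edge 2: (17,8)→(18,16.5)  cross = 17·16.5 − 18·8 = 136.5000; (r_i+r_j)·cross = 35·136.5000 = 4777.5000
edge 3: (18,16.5)→(9.5,36.5)  cross = 18·36.5 − 9.5·16.5 = 500.2500; (r_i+r_j)·cross = 27.5·500.2500 = 13756.8750
edge 4: (9.5,36.5)→(2,26)  cross = 9.5·26 − 2·36.5 = 174.0000; (r_i+r_j)·cross = 11.5·174.0000 = 2001.0000
Σcross = 668.2500 → A = |Σcross|/2 = 334.1250 mm²
Σ(r_i+r_j)·cross = 19954.1250 → first moment M = |Σ|/6 = 3325.6875
R_c = M/A = 3325.6875/334.1250 = 9.9534 mm
θ = 175° = 3.054326 rad
V = θ·R_c·A = 3.054326·9.9534·334.1250 = 10157.734 mm³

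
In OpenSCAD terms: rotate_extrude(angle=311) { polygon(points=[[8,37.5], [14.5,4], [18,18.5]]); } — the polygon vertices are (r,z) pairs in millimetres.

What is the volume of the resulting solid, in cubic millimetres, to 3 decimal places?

Volume = 7749.111 mm³

Profile (r,z), 3 vertices: (8,37.5) (14.5,4) (18,18.5)
edge 0: (8,37.5)→(14.5,4)  cross = 8·4 − 14.5·37.5 = -511.7500; (r_i+r_j)·cross = 22.5·-511.7500 = -11514.3750
edge 1: (14.5,4)→(18,18.5)  cross = 14.5·18.5 − 18·4 = 196.2500; (r_i+r_j)·cross = 32.5·196.2500 = 6378.1250
edge 2: (18,18.5)→(8,37.5)  cross = 18·37.5 − 8·18.5 = 527.0000; (r_i+r_j)·cross = 26·527.0000 = 13702.0000
Σcross = 211.5000 → A = |Σcross|/2 = 105.7500 mm²
Σ(r_i+r_j)·cross = 8565.7500 → first moment M = |Σ|/6 = 1427.6250
R_c = M/A = 1427.6250/105.7500 = 13.5000 mm
θ = 311° = 5.427974 rad
V = θ·R_c·A = 5.427974·13.5000·105.7500 = 7749.111 mm³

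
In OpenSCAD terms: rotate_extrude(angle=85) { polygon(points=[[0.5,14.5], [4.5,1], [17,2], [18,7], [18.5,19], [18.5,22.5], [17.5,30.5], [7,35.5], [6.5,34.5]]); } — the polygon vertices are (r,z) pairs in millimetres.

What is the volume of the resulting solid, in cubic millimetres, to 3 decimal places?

Volume = 7262.682 mm³

Profile (r,z), 9 vertices: (0.5,14.5) (4.5,1) (17,2) (18,7) (18.5,19) (18.5,22.5) (17.5,30.5) (7,35.5) (6.5,34.5)
edge 0: (0.5,14.5)→(4.5,1)  cross = 0.5·1 − 4.5·14.5 = -64.7500; (r_i+r_j)·cross = 5·-64.7500 = -323.7500
edge 1: (4.5,1)→(17,2)  cross = 4.5·2 − 17·1 = -8.0000; (r_i+r_j)·cross = 21.5·-8.0000 = -172.0000
edge 2: (17,2)→(18,7)  cross = 17·7 − 18·2 = 83.0000; (r_i+r_j)·cross = 35·83.0000 = 2905.0000
edge 3: (18,7)→(18.5,19)  cross = 18·19 − 18.5·7 = 212.5000; (r_i+r_j)·cross = 36.5·212.5000 = 7756.2500
edge 4: (18.5,19)→(18.5,22.5)  cross = 18.5·22.5 − 18.5·19 = 64.7500; (r_i+r_j)·cross = 37·64.7500 = 2395.7500
edge 5: (18.5,22.5)→(17.5,30.5)  cross = 18.5·30.5 − 17.5·22.5 = 170.5000; (r_i+r_j)·cross = 36·170.5000 = 6138.0000
edge 6: (17.5,30.5)→(7,35.5)  cross = 17.5·35.5 − 7·30.5 = 407.7500; (r_i+r_j)·cross = 24.5·407.7500 = 9989.8750
edge 7: (7,35.5)→(6.5,34.5)  cross = 7·34.5 − 6.5·35.5 = 10.7500; (r_i+r_j)·cross = 13.5·10.7500 = 145.1250
edge 8: (6.5,34.5)→(0.5,14.5)  cross = 6.5·14.5 − 0.5·34.5 = 77.0000; (r_i+r_j)·cross = 7·77.0000 = 539.0000
Σcross = 953.5000 → A = |Σcross|/2 = 476.7500 mm²
Σ(r_i+r_j)·cross = 29373.2500 → first moment M = |Σ|/6 = 4895.5417
R_c = M/A = 4895.5417/476.7500 = 10.2686 mm
θ = 85° = 1.483530 rad
V = θ·R_c·A = 1.483530·10.2686·476.7500 = 7262.682 mm³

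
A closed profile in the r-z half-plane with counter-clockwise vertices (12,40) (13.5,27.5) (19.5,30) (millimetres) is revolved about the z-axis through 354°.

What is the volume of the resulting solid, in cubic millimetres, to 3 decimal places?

Volume = 3649.156 mm³

Profile (r,z), 3 vertices: (12,40) (13.5,27.5) (19.5,30)
edge 0: (12,40)→(13.5,27.5)  cross = 12·27.5 − 13.5·40 = -210.0000; (r_i+r_j)·cross = 25.5·-210.0000 = -5355.0000
edge 1: (13.5,27.5)→(19.5,30)  cross = 13.5·30 − 19.5·27.5 = -131.2500; (r_i+r_j)·cross = 33·-131.2500 = -4331.2500
edge 2: (19.5,30)→(12,40)  cross = 19.5·40 − 12·30 = 420.0000; (r_i+r_j)·cross = 31.5·420.0000 = 13230.0000
Σcross = 78.7500 → A = |Σcross|/2 = 39.3750 mm²
Σ(r_i+r_j)·cross = 3543.7500 → first moment M = |Σ|/6 = 590.6250
R_c = M/A = 590.6250/39.3750 = 15.0000 mm
θ = 354° = 6.178466 rad
V = θ·R_c·A = 6.178466·15.0000·39.3750 = 3649.156 mm³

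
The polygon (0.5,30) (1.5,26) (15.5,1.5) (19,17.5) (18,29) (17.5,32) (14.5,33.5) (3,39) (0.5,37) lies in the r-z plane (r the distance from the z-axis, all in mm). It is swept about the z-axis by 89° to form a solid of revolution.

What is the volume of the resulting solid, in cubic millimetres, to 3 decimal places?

Volume = 6479.544 mm³

Profile (r,z), 9 vertices: (0.5,30) (1.5,26) (15.5,1.5) (19,17.5) (18,29) (17.5,32) (14.5,33.5) (3,39) (0.5,37)
edge 0: (0.5,30)→(1.5,26)  cross = 0.5·26 − 1.5·30 = -32.0000; (r_i+r_j)·cross = 2·-32.0000 = -64.0000
edge 1: (1.5,26)→(15.5,1.5)  cross = 1.5·1.5 − 15.5·26 = -400.7500; (r_i+r_j)·cross = 17·-400.7500 = -6812.7500
edge 2: (15.5,1.5)→(19,17.5)  cross = 15.5·17.5 − 19·1.5 = 242.7500; (r_i+r_j)·cross = 34.5·242.7500 = 8374.8750
edge 3: (19,17.5)→(18,29)  cross = 19·29 − 18·17.5 = 236.0000; (r_i+r_j)·cross = 37·236.0000 = 8732.0000
edge 4: (18,29)→(17.5,32)  cross = 18·32 − 17.5·29 = 68.5000; (r_i+r_j)·cross = 35.5·68.5000 = 2431.7500
edge 5: (17.5,32)→(14.5,33.5)  cross = 17.5·33.5 − 14.5·32 = 122.2500; (r_i+r_j)·cross = 32·122.2500 = 3912.0000
edge 6: (14.5,33.5)→(3,39)  cross = 14.5·39 − 3·33.5 = 465.0000; (r_i+r_j)·cross = 17.5·465.0000 = 8137.5000
edge 7: (3,39)→(0.5,37)  cross = 3·37 − 0.5·39 = 91.5000; (r_i+r_j)·cross = 3.5·91.5000 = 320.2500
edge 8: (0.5,37)→(0.5,30)  cross = 0.5·30 − 0.5·37 = -3.5000; (r_i+r_j)·cross = 1·-3.5000 = -3.5000
Σcross = 789.7500 → A = |Σcross|/2 = 394.8750 mm²
Σ(r_i+r_j)·cross = 25028.1250 → first moment M = |Σ|/6 = 4171.3542
R_c = M/A = 4171.3542/394.8750 = 10.5637 mm
θ = 89° = 1.553343 rad
V = θ·R_c·A = 1.553343·10.5637·394.8750 = 6479.544 mm³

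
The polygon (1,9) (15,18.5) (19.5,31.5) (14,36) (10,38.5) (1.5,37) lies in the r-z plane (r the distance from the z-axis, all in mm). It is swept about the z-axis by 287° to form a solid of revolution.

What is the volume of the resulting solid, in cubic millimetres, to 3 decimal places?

Volume = 15497.305 mm³

Profile (r,z), 6 vertices: (1,9) (15,18.5) (19.5,31.5) (14,36) (10,38.5) (1.5,37)
edge 0: (1,9)→(15,18.5)  cross = 1·18.5 − 15·9 = -116.5000; (r_i+r_j)·cross = 16·-116.5000 = -1864.0000
edge 1: (15,18.5)→(19.5,31.5)  cross = 15·31.5 − 19.5·18.5 = 111.7500; (r_i+r_j)·cross = 34.5·111.7500 = 3855.3750
edge 2: (19.5,31.5)→(14,36)  cross = 19.5·36 − 14·31.5 = 261.0000; (r_i+r_j)·cross = 33.5·261.0000 = 8743.5000
edge 3: (14,36)→(10,38.5)  cross = 14·38.5 − 10·36 = 179.0000; (r_i+r_j)·cross = 24·179.0000 = 4296.0000
edge 4: (10,38.5)→(1.5,37)  cross = 10·37 − 1.5·38.5 = 312.2500; (r_i+r_j)·cross = 11.5·312.2500 = 3590.8750
edge 5: (1.5,37)→(1,9)  cross = 1.5·9 − 1·37 = -23.5000; (r_i+r_j)·cross = 2.5·-23.5000 = -58.7500
Σcross = 724.0000 → A = |Σcross|/2 = 362.0000 mm²
Σ(r_i+r_j)·cross = 18563.0000 → first moment M = |Σ|/6 = 3093.8333
R_c = M/A = 3093.8333/362.0000 = 8.5465 mm
θ = 287° = 5.009095 rad
V = θ·R_c·A = 5.009095·8.5465·362.0000 = 15497.305 mm³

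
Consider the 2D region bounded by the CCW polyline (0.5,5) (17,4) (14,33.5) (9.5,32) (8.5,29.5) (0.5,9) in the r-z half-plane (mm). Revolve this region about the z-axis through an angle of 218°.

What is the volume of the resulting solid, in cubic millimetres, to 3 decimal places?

Volume = 11552.299 mm³

Profile (r,z), 6 vertices: (0.5,5) (17,4) (14,33.5) (9.5,32) (8.5,29.5) (0.5,9)
edge 0: (0.5,5)→(17,4)  cross = 0.5·4 − 17·5 = -83.0000; (r_i+r_j)·cross = 17.5·-83.0000 = -1452.5000
edge 1: (17,4)→(14,33.5)  cross = 17·33.5 − 14·4 = 513.5000; (r_i+r_j)·cross = 31·513.5000 = 15918.5000
edge 2: (14,33.5)→(9.5,32)  cross = 14·32 − 9.5·33.5 = 129.7500; (r_i+r_j)·cross = 23.5·129.7500 = 3049.1250
edge 3: (9.5,32)→(8.5,29.5)  cross = 9.5·29.5 − 8.5·32 = 8.2500; (r_i+r_j)·cross = 18·8.2500 = 148.5000
edge 4: (8.5,29.5)→(0.5,9)  cross = 8.5·9 − 0.5·29.5 = 61.7500; (r_i+r_j)·cross = 9·61.7500 = 555.7500
edge 5: (0.5,9)→(0.5,5)  cross = 0.5·5 − 0.5·9 = -2.0000; (r_i+r_j)·cross = 1·-2.0000 = -2.0000
Σcross = 628.2500 → A = |Σcross|/2 = 314.1250 mm²
Σ(r_i+r_j)·cross = 18217.3750 → first moment M = |Σ|/6 = 3036.2292
R_c = M/A = 3036.2292/314.1250 = 9.6657 mm
θ = 218° = 3.804818 rad
V = θ·R_c·A = 3.804818·9.6657·314.1250 = 11552.299 mm³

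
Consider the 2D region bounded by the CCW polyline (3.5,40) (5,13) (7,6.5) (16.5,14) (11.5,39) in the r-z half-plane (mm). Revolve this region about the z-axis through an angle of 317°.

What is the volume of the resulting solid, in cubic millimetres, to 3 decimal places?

Profile (r,z), 5 vertices: (3.5,40) (5,13) (7,6.5) (16.5,14) (11.5,39)
edge 0: (3.5,40)→(5,13)  cross = 3.5·13 − 5·40 = -154.5000; (r_i+r_j)·cross = 8.5·-154.5000 = -1313.2500
edge 1: (5,13)→(7,6.5)  cross = 5·6.5 − 7·13 = -58.5000; (r_i+r_j)·cross = 12·-58.5000 = -702.0000
edge 2: (7,6.5)→(16.5,14)  cross = 7·14 − 16.5·6.5 = -9.2500; (r_i+r_j)·cross = 23.5·-9.2500 = -217.3750
edge 3: (16.5,14)→(11.5,39)  cross = 16.5·39 − 11.5·14 = 482.5000; (r_i+r_j)·cross = 28·482.5000 = 13510.0000
edge 4: (11.5,39)→(3.5,40)  cross = 11.5·40 − 3.5·39 = 323.5000; (r_i+r_j)·cross = 15·323.5000 = 4852.5000
Σcross = 583.7500 → A = |Σcross|/2 = 291.8750 mm²
Σ(r_i+r_j)·cross = 16129.8750 → first moment M = |Σ|/6 = 2688.3125
R_c = M/A = 2688.3125/291.8750 = 9.2105 mm
θ = 317° = 5.532694 rad
V = θ·R_c·A = 5.532694·9.2105·291.8750 = 14873.610 mm³

Volume = 14873.610 mm³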